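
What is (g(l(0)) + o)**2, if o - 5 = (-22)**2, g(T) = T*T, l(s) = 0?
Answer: 239121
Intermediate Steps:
g(T) = T**2
o = 489 (o = 5 + (-22)**2 = 5 + 484 = 489)
(g(l(0)) + o)**2 = (0**2 + 489)**2 = (0 + 489)**2 = 489**2 = 239121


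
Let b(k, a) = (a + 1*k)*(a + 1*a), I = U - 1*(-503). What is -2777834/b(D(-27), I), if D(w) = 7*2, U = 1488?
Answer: -1388917/3991955 ≈ -0.34793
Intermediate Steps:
D(w) = 14
I = 1991 (I = 1488 - 1*(-503) = 1488 + 503 = 1991)
b(k, a) = 2*a*(a + k) (b(k, a) = (a + k)*(a + a) = (a + k)*(2*a) = 2*a*(a + k))
-2777834/b(D(-27), I) = -2777834*1/(3982*(1991 + 14)) = -2777834/(2*1991*2005) = -2777834/7983910 = -2777834*1/7983910 = -1388917/3991955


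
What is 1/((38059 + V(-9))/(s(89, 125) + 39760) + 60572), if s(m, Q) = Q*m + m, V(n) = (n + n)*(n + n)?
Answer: 50974/3087635511 ≈ 1.6509e-5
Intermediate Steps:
V(n) = 4*n² (V(n) = (2*n)*(2*n) = 4*n²)
s(m, Q) = m + Q*m
1/((38059 + V(-9))/(s(89, 125) + 39760) + 60572) = 1/((38059 + 4*(-9)²)/(89*(1 + 125) + 39760) + 60572) = 1/((38059 + 4*81)/(89*126 + 39760) + 60572) = 1/((38059 + 324)/(11214 + 39760) + 60572) = 1/(38383/50974 + 60572) = 1/(3087635511/50974) = 50974/3087635511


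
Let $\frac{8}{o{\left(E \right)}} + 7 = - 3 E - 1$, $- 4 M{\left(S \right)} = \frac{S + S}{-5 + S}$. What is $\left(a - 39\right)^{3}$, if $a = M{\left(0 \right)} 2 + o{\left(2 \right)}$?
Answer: $- \frac{21253933}{343} \approx -61965.0$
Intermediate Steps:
$M{\left(S \right)} = - \frac{S}{2 \left(-5 + S\right)}$ ($M{\left(S \right)} = - \frac{\left(S + S\right) \frac{1}{-5 + S}}{4} = - \frac{2 S \frac{1}{-5 + S}}{4} = - \frac{S}{2 \left(-5 + S\right)}$)
$o{\left(E \right)} = \frac{8}{-8 - 3 E}$ ($o{\left(E \right)} = \frac{8}{-7 - \left(1 + 3 E\right)} = \frac{8}{-8 - 3 E}$)
$a = - \frac{4}{7}$ ($a = \left(-1\right) 0 \frac{1}{-10 + 2 \cdot 0} \cdot 2 - \frac{8}{8 + 3 \cdot 2} = \left(-1\right) 0 \frac{1}{-10 + 0} \cdot 2 - \frac{8}{8 + 6} = \left(-1\right) 0 \frac{1}{-10} \cdot 2 - \frac{8}{14} = \left(-1\right) 0 \left(- \frac{1}{10}\right) 2 - \frac{4}{7} = 0 \cdot 2 - \frac{4}{7} = 0 - \frac{4}{7} = - \frac{4}{7} \approx -0.57143$)
$\left(a - 39\right)^{3} = \left(- \frac{4}{7} - 39\right)^{3} = \left(- \frac{277}{7}\right)^{3} = - \frac{21253933}{343}$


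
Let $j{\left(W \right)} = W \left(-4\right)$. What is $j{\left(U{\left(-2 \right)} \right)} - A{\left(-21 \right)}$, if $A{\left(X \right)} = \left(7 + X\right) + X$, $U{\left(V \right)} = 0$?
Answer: $35$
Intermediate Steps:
$j{\left(W \right)} = - 4 W$
$A{\left(X \right)} = 7 + 2 X$
$j{\left(U{\left(-2 \right)} \right)} - A{\left(-21 \right)} = \left(-4\right) 0 - \left(7 + 2 \left(-21\right)\right) = 0 - \left(7 - 42\right) = 0 - -35 = 0 + 35 = 35$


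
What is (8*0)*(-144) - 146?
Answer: -146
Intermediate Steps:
(8*0)*(-144) - 146 = 0*(-144) - 146 = 0 - 146 = -146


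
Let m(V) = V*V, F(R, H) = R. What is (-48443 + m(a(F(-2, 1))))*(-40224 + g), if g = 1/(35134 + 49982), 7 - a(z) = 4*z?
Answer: 82542127544147/42558 ≈ 1.9395e+9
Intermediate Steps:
a(z) = 7 - 4*z
g = 1/85116 ≈ 1.1749e-5
m(V) = V²
(-48443 + m(a(F(-2, 1))))*(-40224 + g) = (-48443 + (7 - 4*(-2))²)*(-40224 + 1/85116) = (-48443 + (7 + 8)²)*(-3423705983/85116) = (-48443 + 15²)*(-3423705983/85116) = (-48443 + 225)*(-3423705983/85116) = -48218*(-3423705983/85116) = 82542127544147/42558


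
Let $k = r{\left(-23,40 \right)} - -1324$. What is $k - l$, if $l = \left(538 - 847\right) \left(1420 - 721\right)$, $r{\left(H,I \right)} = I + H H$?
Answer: $217884$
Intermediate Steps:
$r{\left(H,I \right)} = I + H^{2}$
$k = 1893$ ($k = \left(40 + \left(-23\right)^{2}\right) - -1324 = \left(40 + 529\right) + 1324 = 569 + 1324 = 1893$)
$l = -215991$ ($l = \left(-309\right) 699 = -215991$)
$k - l = 1893 - -215991 = 1893 + 215991 = 217884$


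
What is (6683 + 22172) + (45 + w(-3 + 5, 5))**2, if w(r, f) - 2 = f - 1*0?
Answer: 31559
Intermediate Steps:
w(r, f) = 2 + f (w(r, f) = 2 + (f - 1*0) = 2 + (f + 0) = 2 + f)
(6683 + 22172) + (45 + w(-3 + 5, 5))**2 = (6683 + 22172) + (45 + (2 + 5))**2 = 28855 + (45 + 7)**2 = 28855 + 52**2 = 28855 + 2704 = 31559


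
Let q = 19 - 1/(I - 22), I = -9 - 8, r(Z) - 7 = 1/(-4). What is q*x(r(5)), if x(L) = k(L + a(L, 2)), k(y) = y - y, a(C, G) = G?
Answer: 0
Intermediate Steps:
r(Z) = 27/4 (r(Z) = 7 + 1/(-4) = 7 - ¼ = 27/4)
I = -17
k(y) = 0
x(L) = 0
q = 742/39 (q = 19 - 1/(-17 - 22) = 19 - 1/(-39) = 19 - 1*(-1/39) = 19 + 1/39 = 742/39 ≈ 19.026)
q*x(r(5)) = (742/39)*0 = 0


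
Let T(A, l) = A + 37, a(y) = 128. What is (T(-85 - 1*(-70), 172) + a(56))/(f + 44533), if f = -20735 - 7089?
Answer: 150/16709 ≈ 0.0089772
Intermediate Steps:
f = -27824
T(A, l) = 37 + A
(T(-85 - 1*(-70), 172) + a(56))/(f + 44533) = ((37 + (-85 - 1*(-70))) + 128)/(-27824 + 44533) = ((37 + (-85 + 70)) + 128)/16709 = ((37 - 15) + 128)*(1/16709) = (22 + 128)*(1/16709) = 150*(1/16709) = 150/16709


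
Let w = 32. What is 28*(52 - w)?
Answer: 560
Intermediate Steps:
28*(52 - w) = 28*(52 - 1*32) = 28*(52 - 32) = 28*20 = 560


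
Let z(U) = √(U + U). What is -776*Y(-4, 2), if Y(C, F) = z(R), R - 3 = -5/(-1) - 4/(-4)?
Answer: -2328*√2 ≈ -3292.3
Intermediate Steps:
R = 9 (R = 3 + (-5/(-1) - 4/(-4)) = 3 + (-5*(-1) - 4*(-¼)) = 3 + (5 + 1) = 3 + 6 = 9)
z(U) = √2*√U (z(U) = √(2*U) = √2*√U)
Y(C, F) = 3*√2 (Y(C, F) = √2*√9 = √2*3 = 3*√2)
-776*Y(-4, 2) = -2328*√2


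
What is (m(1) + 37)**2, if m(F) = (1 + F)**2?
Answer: 1681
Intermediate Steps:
(m(1) + 37)**2 = ((1 + 1)**2 + 37)**2 = (2**2 + 37)**2 = (4 + 37)**2 = 41**2 = 1681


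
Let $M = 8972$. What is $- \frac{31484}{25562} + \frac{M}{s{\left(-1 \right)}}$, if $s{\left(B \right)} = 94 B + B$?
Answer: $- \frac{116166622}{1214195} \approx -95.674$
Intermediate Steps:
$s{\left(B \right)} = 95 B$
$- \frac{31484}{25562} + \frac{M}{s{\left(-1 \right)}} = - \frac{31484}{25562} + \frac{8972}{95 \left(-1\right)} = \left(-31484\right) \frac{1}{25562} + \frac{8972}{-95} = - \frac{15742}{12781} + 8972 \left(- \frac{1}{95}\right) = - \frac{15742}{12781} - \frac{8972}{95} = - \frac{116166622}{1214195}$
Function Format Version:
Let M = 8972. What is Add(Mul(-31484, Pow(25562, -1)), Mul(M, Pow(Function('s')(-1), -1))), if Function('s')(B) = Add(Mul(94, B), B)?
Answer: Rational(-116166622, 1214195) ≈ -95.674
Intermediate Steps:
Function('s')(B) = Mul(95, B)
Add(Mul(-31484, Pow(25562, -1)), Mul(M, Pow(Function('s')(-1), -1))) = Add(Mul(-31484, Pow(25562, -1)), Mul(8972, Pow(Mul(95, -1), -1))) = Add(Mul(-31484, Rational(1, 25562)), Mul(8972, Pow(-95, -1))) = Add(Rational(-15742, 12781), Mul(8972, Rational(-1, 95))) = Add(Rational(-15742, 12781), Rational(-8972, 95)) = Rational(-116166622, 1214195)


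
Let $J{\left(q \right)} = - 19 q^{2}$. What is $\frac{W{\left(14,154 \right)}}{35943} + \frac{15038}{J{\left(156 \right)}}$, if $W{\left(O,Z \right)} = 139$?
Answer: $- \frac{79373243}{2769911352} \approx -0.028656$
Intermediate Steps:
$\frac{W{\left(14,154 \right)}}{35943} + \frac{15038}{J{\left(156 \right)}} = \frac{139}{35943} + \frac{15038}{\left(-19\right) 156^{2}} = 139 \cdot \frac{1}{35943} + \frac{15038}{\left(-19\right) 24336} = \frac{139}{35943} + \frac{15038}{-462384} = \frac{139}{35943} + 15038 \left(- \frac{1}{462384}\right) = \frac{139}{35943} - \frac{7519}{231192} = - \frac{79373243}{2769911352}$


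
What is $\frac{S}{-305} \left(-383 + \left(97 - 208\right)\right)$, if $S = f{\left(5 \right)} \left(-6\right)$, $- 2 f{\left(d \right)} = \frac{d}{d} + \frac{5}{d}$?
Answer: $\frac{2964}{305} \approx 9.718$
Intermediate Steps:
$f{\left(d \right)} = - \frac{1}{2} - \frac{5}{2 d}$ ($f{\left(d \right)} = - \frac{\frac{d}{d} + \frac{5}{d}}{2} = - \frac{1 + \frac{5}{d}}{2} = - \frac{1}{2} - \frac{5}{2 d}$)
$S = 6$ ($S = \frac{-5 - 5}{2 \cdot 5} \left(-6\right) = \frac{1}{2} \cdot \frac{1}{5} \left(-5 - 5\right) \left(-6\right) = \frac{1}{2} \cdot \frac{1}{5} \left(-10\right) \left(-6\right) = \left(-1\right) \left(-6\right) = 6$)
$\frac{S}{-305} \left(-383 + \left(97 - 208\right)\right) = \frac{6}{-305} \left(-383 + \left(97 - 208\right)\right) = 6 \left(- \frac{1}{305}\right) \left(-383 - 111\right) = \left(- \frac{6}{305}\right) \left(-494\right) = \frac{2964}{305}$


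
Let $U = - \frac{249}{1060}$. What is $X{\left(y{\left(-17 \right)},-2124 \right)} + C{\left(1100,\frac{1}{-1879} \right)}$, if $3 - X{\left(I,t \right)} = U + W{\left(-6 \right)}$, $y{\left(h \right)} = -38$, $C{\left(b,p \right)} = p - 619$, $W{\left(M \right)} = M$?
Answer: $- \frac{1214494589}{1991740} \approx -609.77$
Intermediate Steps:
$C{\left(b,p \right)} = -619 + p$
$U = - \frac{249}{1060}$ ($U = \left(-249\right) \frac{1}{1060} = - \frac{249}{1060} \approx -0.23491$)
$X{\left(I,t \right)} = \frac{9789}{1060}$ ($X{\left(I,t \right)} = 3 - \left(- \frac{249}{1060} - 6\right) = 3 - - \frac{6609}{1060} = 3 + \frac{6609}{1060} = \frac{9789}{1060}$)
$X{\left(y{\left(-17 \right)},-2124 \right)} + C{\left(1100,\frac{1}{-1879} \right)} = \frac{9789}{1060} - \left(619 - \frac{1}{-1879}\right) = \frac{9789}{1060} - \frac{1163102}{1879} = - \frac{1214494589}{1991740}$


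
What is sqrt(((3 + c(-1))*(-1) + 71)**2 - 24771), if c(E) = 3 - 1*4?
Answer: I*sqrt(20010) ≈ 141.46*I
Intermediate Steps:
c(E) = -1 (c(E) = 3 - 4 = -1)
sqrt(((3 + c(-1))*(-1) + 71)**2 - 24771) = sqrt(((3 - 1)*(-1) + 71)**2 - 24771) = sqrt((2*(-1) + 71)**2 - 24771) = sqrt((-2 + 71)**2 - 24771) = sqrt(69**2 - 24771) = sqrt(4761 - 24771) = sqrt(-20010) = I*sqrt(20010)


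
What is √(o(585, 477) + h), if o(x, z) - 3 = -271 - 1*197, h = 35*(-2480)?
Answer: I*√87265 ≈ 295.41*I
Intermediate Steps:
h = -86800
o(x, z) = -465 (o(x, z) = 3 + (-271 - 1*197) = 3 + (-271 - 197) = 3 - 468 = -465)
√(o(585, 477) + h) = √(-465 - 86800) = √(-87265) = I*√87265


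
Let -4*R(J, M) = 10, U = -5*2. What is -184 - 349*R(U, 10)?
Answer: 1377/2 ≈ 688.50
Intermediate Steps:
U = -10
R(J, M) = -5/2 (R(J, M) = -¼*10 = -5/2)
-184 - 349*R(U, 10) = -184 - 349*(-5/2) = -184 + 1745/2 = 1377/2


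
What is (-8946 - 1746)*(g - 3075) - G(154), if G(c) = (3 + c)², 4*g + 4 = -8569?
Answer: 55768880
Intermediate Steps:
g = -8573/4 (g = -1 + (¼)*(-8569) = -1 - 8569/4 = -8573/4 ≈ -2143.3)
(-8946 - 1746)*(g - 3075) - G(154) = (-8946 - 1746)*(-8573/4 - 3075) - (3 + 154)² = -10692*(-20873/4) - 1*157² = 55793529 - 1*24649 = 55793529 - 24649 = 55768880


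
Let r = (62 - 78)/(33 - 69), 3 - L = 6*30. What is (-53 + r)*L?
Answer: 27907/3 ≈ 9302.3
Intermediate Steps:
L = -177 (L = 3 - 6*30 = 3 - 1*180 = 3 - 180 = -177)
r = 4/9 (r = -16/(-36) = -16*(-1/36) = 4/9 ≈ 0.44444)
(-53 + r)*L = (-53 + 4/9)*(-177) = -473/9*(-177) = 27907/3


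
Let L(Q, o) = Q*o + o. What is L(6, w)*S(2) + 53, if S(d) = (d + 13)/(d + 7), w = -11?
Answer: -226/3 ≈ -75.333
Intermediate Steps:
S(d) = (13 + d)/(7 + d)
L(Q, o) = o + Q*o
L(6, w)*S(2) + 53 = (-11*(1 + 6))*((13 + 2)/(7 + 2)) + 53 = (-11*7)*(15/9) + 53 = -77*15/9 + 53 = -77*5/3 + 53 = -385/3 + 53 = -226/3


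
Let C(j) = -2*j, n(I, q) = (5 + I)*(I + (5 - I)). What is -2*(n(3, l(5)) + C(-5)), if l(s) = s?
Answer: -100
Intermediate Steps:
n(I, q) = 25 + 5*I (n(I, q) = (5 + I)*5 = 25 + 5*I)
-2*(n(3, l(5)) + C(-5)) = -2*((25 + 5*3) - 2*(-5)) = -2*((25 + 15) + 10) = -2*(40 + 10) = -2*50 = -100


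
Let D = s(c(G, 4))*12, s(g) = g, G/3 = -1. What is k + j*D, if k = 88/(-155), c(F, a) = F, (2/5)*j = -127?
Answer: 1771562/155 ≈ 11429.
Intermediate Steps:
G = -3 (G = 3*(-1) = -3)
j = -635/2 (j = (5/2)*(-127) = -635/2 ≈ -317.50)
D = -36 (D = -3*12 = -36)
k = -88/155 (k = 88*(-1/155) = -88/155 ≈ -0.56774)
k + j*D = -88/155 - 635/2*(-36) = -88/155 + 11430 = 1771562/155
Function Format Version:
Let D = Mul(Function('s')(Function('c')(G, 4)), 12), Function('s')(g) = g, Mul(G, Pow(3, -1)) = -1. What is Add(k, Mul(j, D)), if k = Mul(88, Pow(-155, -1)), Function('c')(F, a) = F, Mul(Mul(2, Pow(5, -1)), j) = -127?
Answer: Rational(1771562, 155) ≈ 11429.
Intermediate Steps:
G = -3 (G = Mul(3, -1) = -3)
j = Rational(-635, 2) (j = Mul(Rational(5, 2), -127) = Rational(-635, 2) ≈ -317.50)
D = -36 (D = Mul(-3, 12) = -36)
k = Rational(-88, 155) (k = Mul(88, Rational(-1, 155)) = Rational(-88, 155) ≈ -0.56774)
Add(k, Mul(j, D)) = Add(Rational(-88, 155), Mul(Rational(-635, 2), -36)) = Add(Rational(-88, 155), 11430) = Rational(1771562, 155)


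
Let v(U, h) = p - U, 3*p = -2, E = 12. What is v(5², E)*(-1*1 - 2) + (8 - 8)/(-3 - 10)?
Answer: 77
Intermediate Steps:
p = -⅔ (p = (⅓)*(-2) = -⅔ ≈ -0.66667)
v(U, h) = -⅔ - U
v(5², E)*(-1*1 - 2) + (8 - 8)/(-3 - 10) = (-⅔ - 1*5²)*(-1*1 - 2) + (8 - 8)/(-3 - 10) = (-⅔ - 1*25)*(-1 - 2) + 0/(-13) = (-⅔ - 25)*(-3) + 0*(-1/13) = -77/3*(-3) + 0 = 77 + 0 = 77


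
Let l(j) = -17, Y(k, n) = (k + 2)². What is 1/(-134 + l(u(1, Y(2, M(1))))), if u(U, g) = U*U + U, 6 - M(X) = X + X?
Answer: -1/151 ≈ -0.0066225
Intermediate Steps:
M(X) = 6 - 2*X (M(X) = 6 - (X + X) = 6 - 2*X)
Y(k, n) = (2 + k)²
u(U, g) = U + U² (u(U, g) = U² + U = U + U²)
1/(-134 + l(u(1, Y(2, M(1))))) = 1/(-134 - 17) = 1/(-151) = -1/151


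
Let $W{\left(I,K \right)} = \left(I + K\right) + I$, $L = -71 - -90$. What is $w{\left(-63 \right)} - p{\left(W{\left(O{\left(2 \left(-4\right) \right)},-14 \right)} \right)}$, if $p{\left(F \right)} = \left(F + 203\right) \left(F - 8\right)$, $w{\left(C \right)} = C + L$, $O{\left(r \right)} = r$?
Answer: $6530$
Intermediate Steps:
$L = 19$ ($L = -71 + 90 = 19$)
$w{\left(C \right)} = 19 + C$ ($w{\left(C \right)} = C + 19 = 19 + C$)
$W{\left(I,K \right)} = K + 2 I$
$p{\left(F \right)} = \left(-8 + F\right) \left(203 + F\right)$ ($p{\left(F \right)} = \left(203 + F\right) \left(-8 + F\right) = \left(-8 + F\right) \left(203 + F\right)$)
$w{\left(-63 \right)} - p{\left(W{\left(O{\left(2 \left(-4\right) \right)},-14 \right)} \right)} = \left(19 - 63\right) - \left(-1624 + \left(-14 + 2 \cdot 2 \left(-4\right)\right)^{2} + 195 \left(-14 + 2 \cdot 2 \left(-4\right)\right)\right) = -44 - \left(-1624 + \left(-14 + 2 \left(-8\right)\right)^{2} + 195 \left(-14 + 2 \left(-8\right)\right)\right) = -44 - \left(-1624 + \left(-14 - 16\right)^{2} + 195 \left(-14 - 16\right)\right) = -44 - \left(-1624 + \left(-30\right)^{2} + 195 \left(-30\right)\right) = -44 - \left(-1624 + 900 - 5850\right) = -44 - -6574 = -44 + 6574 = 6530$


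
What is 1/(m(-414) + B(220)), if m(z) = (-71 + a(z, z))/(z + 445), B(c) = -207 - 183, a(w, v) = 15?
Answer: -31/12146 ≈ -0.0025523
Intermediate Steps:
B(c) = -390
m(z) = -56/(445 + z) (m(z) = (-71 + 15)/(z + 445) = -56/(445 + z))
1/(m(-414) + B(220)) = 1/(-56/(445 - 414) - 390) = 1/(-56/31 - 390) = 1/(-12146/31) = -31/12146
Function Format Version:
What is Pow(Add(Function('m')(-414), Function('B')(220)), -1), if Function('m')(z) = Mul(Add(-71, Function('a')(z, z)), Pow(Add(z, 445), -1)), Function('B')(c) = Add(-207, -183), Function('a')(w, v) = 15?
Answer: Rational(-31, 12146) ≈ -0.0025523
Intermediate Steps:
Function('B')(c) = -390
Function('m')(z) = Mul(-56, Pow(Add(445, z), -1)) (Function('m')(z) = Mul(Add(-71, 15), Pow(Add(z, 445), -1)) = Mul(-56, Pow(Add(445, z), -1)))
Pow(Add(Function('m')(-414), Function('B')(220)), -1) = Pow(Add(Mul(-56, Pow(Add(445, -414), -1)), -390), -1) = Pow(Add(Mul(-56, Pow(31, -1)), -390), -1) = Pow(Add(Mul(-56, Rational(1, 31)), -390), -1) = Pow(Add(Rational(-56, 31), -390), -1) = Pow(Rational(-12146, 31), -1) = Rational(-31, 12146)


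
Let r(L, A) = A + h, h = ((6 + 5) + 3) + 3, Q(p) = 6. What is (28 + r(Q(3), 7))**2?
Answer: 2704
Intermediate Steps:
h = 17 (h = (11 + 3) + 3 = 14 + 3 = 17)
r(L, A) = 17 + A (r(L, A) = A + 17 = 17 + A)
(28 + r(Q(3), 7))**2 = (28 + (17 + 7))**2 = (28 + 24)**2 = 52**2 = 2704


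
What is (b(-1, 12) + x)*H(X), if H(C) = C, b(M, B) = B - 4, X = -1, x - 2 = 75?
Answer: -85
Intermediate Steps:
x = 77 (x = 2 + 75 = 77)
b(M, B) = -4 + B
(b(-1, 12) + x)*H(X) = ((-4 + 12) + 77)*(-1) = (8 + 77)*(-1) = 85*(-1) = -85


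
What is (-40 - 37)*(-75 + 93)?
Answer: -1386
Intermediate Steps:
(-40 - 37)*(-75 + 93) = -77*18 = -1386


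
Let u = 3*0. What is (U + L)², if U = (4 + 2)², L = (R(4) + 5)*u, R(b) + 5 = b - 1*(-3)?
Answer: 1296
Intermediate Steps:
R(b) = -2 + b (R(b) = -5 + (b - 1*(-3)) = -5 + (b + 3) = -5 + (3 + b) = -2 + b)
u = 0
L = 0 (L = ((-2 + 4) + 5)*0 = (2 + 5)*0 = 7*0 = 0)
U = 36 (U = 6² = 36)
(U + L)² = (36 + 0)² = 36² = 1296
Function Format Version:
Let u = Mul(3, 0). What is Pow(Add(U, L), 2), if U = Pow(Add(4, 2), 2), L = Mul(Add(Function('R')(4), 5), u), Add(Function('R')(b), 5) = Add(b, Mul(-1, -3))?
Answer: 1296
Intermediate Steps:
Function('R')(b) = Add(-2, b) (Function('R')(b) = Add(-5, Add(b, Mul(-1, -3))) = Add(-5, Add(b, 3)) = Add(-5, Add(3, b)) = Add(-2, b))
u = 0
L = 0 (L = Mul(Add(Add(-2, 4), 5), 0) = Mul(Add(2, 5), 0) = Mul(7, 0) = 0)
U = 36 (U = Pow(6, 2) = 36)
Pow(Add(U, L), 2) = Pow(Add(36, 0), 2) = Pow(36, 2) = 1296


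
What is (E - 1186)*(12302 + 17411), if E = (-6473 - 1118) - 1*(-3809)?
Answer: -147614184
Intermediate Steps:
E = -3782 (E = -7591 + 3809 = -3782)
(E - 1186)*(12302 + 17411) = (-3782 - 1186)*(12302 + 17411) = -4968*29713 = -147614184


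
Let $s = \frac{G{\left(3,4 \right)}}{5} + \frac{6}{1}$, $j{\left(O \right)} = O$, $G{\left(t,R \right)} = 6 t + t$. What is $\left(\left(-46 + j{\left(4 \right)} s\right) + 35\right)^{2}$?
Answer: $\frac{22201}{25} \approx 888.04$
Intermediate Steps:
$G{\left(t,R \right)} = 7 t$
$s = \frac{51}{5}$ ($s = \frac{7 \cdot 3}{5} + \frac{6}{1} = 21 \cdot \frac{1}{5} + 6 \cdot 1 = \frac{21}{5} + 6 = \frac{51}{5} \approx 10.2$)
$\left(\left(-46 + j{\left(4 \right)} s\right) + 35\right)^{2} = \left(\left(-46 + 4 \cdot \frac{51}{5}\right) + 35\right)^{2} = \left(\left(-46 + \frac{204}{5}\right) + 35\right)^{2} = \left(- \frac{26}{5} + 35\right)^{2} = \left(\frac{149}{5}\right)^{2} = \frac{22201}{25}$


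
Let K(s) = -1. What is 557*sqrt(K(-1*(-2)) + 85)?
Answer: 1114*sqrt(21) ≈ 5105.0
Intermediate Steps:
557*sqrt(K(-1*(-2)) + 85) = 557*sqrt(-1 + 85) = 557*sqrt(84) = 557*(2*sqrt(21)) = 1114*sqrt(21)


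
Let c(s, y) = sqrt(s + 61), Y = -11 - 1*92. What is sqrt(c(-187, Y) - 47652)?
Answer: sqrt(-47652 + 3*I*sqrt(14)) ≈ 0.026 + 218.29*I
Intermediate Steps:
Y = -103 (Y = -11 - 92 = -103)
c(s, y) = sqrt(61 + s)
sqrt(c(-187, Y) - 47652) = sqrt(sqrt(61 - 187) - 47652) = sqrt(sqrt(-126) - 47652) = sqrt(3*I*sqrt(14) - 47652) = sqrt(-47652 + 3*I*sqrt(14))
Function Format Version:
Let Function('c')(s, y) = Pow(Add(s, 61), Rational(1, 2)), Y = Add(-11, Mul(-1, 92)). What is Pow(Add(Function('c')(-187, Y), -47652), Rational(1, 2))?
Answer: Pow(Add(-47652, Mul(3, I, Pow(14, Rational(1, 2)))), Rational(1, 2)) ≈ Add(0.026, Mul(218.29, I))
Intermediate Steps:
Y = -103 (Y = Add(-11, -92) = -103)
Function('c')(s, y) = Pow(Add(61, s), Rational(1, 2))
Pow(Add(Function('c')(-187, Y), -47652), Rational(1, 2)) = Pow(Add(Pow(Add(61, -187), Rational(1, 2)), -47652), Rational(1, 2)) = Pow(Add(Pow(-126, Rational(1, 2)), -47652), Rational(1, 2)) = Pow(Add(Mul(3, I, Pow(14, Rational(1, 2))), -47652), Rational(1, 2)) = Pow(Add(-47652, Mul(3, I, Pow(14, Rational(1, 2)))), Rational(1, 2))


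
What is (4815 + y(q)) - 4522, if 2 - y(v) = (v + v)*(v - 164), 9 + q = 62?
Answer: 12061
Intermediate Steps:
q = 53 (q = -9 + 62 = 53)
y(v) = 2 - 2*v*(-164 + v) (y(v) = 2 - (v + v)*(v - 164) = 2 - 2*v*(-164 + v))
(4815 + y(q)) - 4522 = (4815 + (2 - 2*53² + 328*53)) - 4522 = (4815 + (2 - 2*2809 + 17384)) - 4522 = (4815 + (2 - 5618 + 17384)) - 4522 = (4815 + 11768) - 4522 = 16583 - 4522 = 12061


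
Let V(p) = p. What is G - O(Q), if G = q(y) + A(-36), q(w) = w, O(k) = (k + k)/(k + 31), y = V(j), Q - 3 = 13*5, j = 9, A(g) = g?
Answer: -2809/99 ≈ -28.374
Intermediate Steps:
Q = 68 (Q = 3 + 13*5 = 3 + 65 = 68)
y = 9
O(k) = 2*k/(31 + k) (O(k) = (2*k)/(31 + k) = 2*k/(31 + k))
G = -27 (G = 9 - 36 = -27)
G - O(Q) = -27 - 2*68/(31 + 68) = -27 - 2*68/99 = -27 - 1*136/99 = -27 - 136/99 = -2809/99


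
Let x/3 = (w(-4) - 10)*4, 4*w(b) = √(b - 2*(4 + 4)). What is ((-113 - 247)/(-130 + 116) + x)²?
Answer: 426780/49 - 7920*I*√5/7 ≈ 8709.8 - 2530.0*I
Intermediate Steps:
w(b) = √(-16 + b)/4 (w(b) = √(b - 2*(4 + 4))/4 = √(b - 2*8)/4 = √(b - 16)/4 = √(-16 + b)/4)
x = -120 + 6*I*√5 (x = 3*((√(-16 - 4)/4 - 10)*4) = 3*((√(-20)/4 - 10)*4) = 3*(((2*I*√5)/4 - 10)*4) = 3*((I*√5/2 - 10)*4) = 3*((-10 + I*√5/2)*4) = 3*(-40 + 2*I*√5) = -120 + 6*I*√5 ≈ -120.0 + 13.416*I)
((-113 - 247)/(-130 + 116) + x)² = ((-113 - 247)/(-130 + 116) + (-120 + 6*I*√5))² = (-360/(-14) + (-120 + 6*I*√5))² = (-360*(-1/14) + (-120 + 6*I*√5))² = (180/7 + (-120 + 6*I*√5))² = (-660/7 + 6*I*√5)²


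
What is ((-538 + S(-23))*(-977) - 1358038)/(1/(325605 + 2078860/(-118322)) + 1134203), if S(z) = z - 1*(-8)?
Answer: -15751699098602075/21847106625538086 ≈ -0.72100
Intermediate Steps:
S(z) = 8 + z (S(z) = z + 8 = 8 + z)
((-538 + S(-23))*(-977) - 1358038)/(1/(325605 + 2078860/(-118322)) + 1134203) = ((-538 + (8 - 23))*(-977) - 1358038)/(1/(325605 + 2078860/(-118322)) + 1134203) = ((-538 - 15)*(-977) - 1358038)/(1/(325605 + 2078860*(-1/118322)) + 1134203) = (-553*(-977) - 1358038)/(1/(325605 - 1039430/59161) + 1134203) = (540281 - 1358038)/(1/(19262077975/59161) + 1134203) = -817757/(59161/19262077975 + 1134203) = -817757/21847106625538086/19262077975 = -817757*19262077975/21847106625538086 = -15751699098602075/21847106625538086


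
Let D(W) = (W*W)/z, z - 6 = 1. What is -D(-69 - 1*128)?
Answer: -38809/7 ≈ -5544.1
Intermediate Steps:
z = 7 (z = 6 + 1 = 7)
D(W) = W²/7 (D(W) = (W*W)/7 = W²*(⅐) = W²/7)
-D(-69 - 1*128) = -(-69 - 1*128)²/7 = -(-69 - 128)²/7 = -(-197)²/7 = -38809/7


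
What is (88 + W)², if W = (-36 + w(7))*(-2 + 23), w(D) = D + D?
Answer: 139876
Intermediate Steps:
w(D) = 2*D
W = -462 (W = (-36 + 2*7)*(-2 + 23) = (-36 + 14)*21 = -22*21 = -462)
(88 + W)² = (88 - 462)² = (-374)² = 139876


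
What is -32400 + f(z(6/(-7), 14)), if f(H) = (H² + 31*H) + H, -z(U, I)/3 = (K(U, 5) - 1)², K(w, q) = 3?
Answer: -32640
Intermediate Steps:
z(U, I) = -12 (z(U, I) = -3*(3 - 1)² = -3*2² = -3*4 = -12)
f(H) = H² + 32*H
-32400 + f(z(6/(-7), 14)) = -32400 - 12*(32 - 12) = -32400 - 12*20 = -32400 - 240 = -32640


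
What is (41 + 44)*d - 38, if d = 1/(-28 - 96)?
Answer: -4797/124 ≈ -38.685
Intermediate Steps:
d = -1/124 (d = 1/(-124) = -1/124 ≈ -0.0080645)
(41 + 44)*d - 38 = (41 + 44)*(-1/124) - 38 = 85*(-1/124) - 38 = -85/124 - 38 = -4797/124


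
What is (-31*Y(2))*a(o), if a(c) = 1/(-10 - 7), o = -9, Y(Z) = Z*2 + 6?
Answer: 310/17 ≈ 18.235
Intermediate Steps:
Y(Z) = 6 + 2*Z (Y(Z) = 2*Z + 6 = 6 + 2*Z)
a(c) = -1/17 (a(c) = 1/(-17) = -1/17)
(-31*Y(2))*a(o) = -31*(6 + 2*2)*(-1/17) = -31*(6 + 4)*(-1/17) = -31*10*(-1/17) = -310*(-1/17) = 310/17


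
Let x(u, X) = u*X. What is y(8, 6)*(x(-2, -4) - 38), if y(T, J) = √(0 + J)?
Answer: -30*√6 ≈ -73.485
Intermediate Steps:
x(u, X) = X*u
y(T, J) = √J
y(8, 6)*(x(-2, -4) - 38) = √6*(-4*(-2) - 38) = √6*(8 - 38) = √6*(-30) = -30*√6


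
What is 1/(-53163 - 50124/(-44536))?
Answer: -11134/591904311 ≈ -1.8810e-5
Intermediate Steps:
1/(-53163 - 50124/(-44536)) = 1/(-53163 - 50124*(-1/44536)) = 1/(-53163 + 12531/11134) = 1/(-591904311/11134) = -11134/591904311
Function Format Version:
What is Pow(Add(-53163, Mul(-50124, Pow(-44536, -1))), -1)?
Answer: Rational(-11134, 591904311) ≈ -1.8810e-5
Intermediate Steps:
Pow(Add(-53163, Mul(-50124, Pow(-44536, -1))), -1) = Pow(Add(-53163, Mul(-50124, Rational(-1, 44536))), -1) = Pow(Add(-53163, Rational(12531, 11134)), -1) = Pow(Rational(-591904311, 11134), -1) = Rational(-11134, 591904311)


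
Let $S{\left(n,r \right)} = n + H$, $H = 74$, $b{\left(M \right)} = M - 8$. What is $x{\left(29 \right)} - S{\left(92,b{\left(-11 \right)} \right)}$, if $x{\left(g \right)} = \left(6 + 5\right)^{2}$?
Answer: $-45$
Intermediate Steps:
$b{\left(M \right)} = -8 + M$ ($b{\left(M \right)} = M - 8 = -8 + M$)
$x{\left(g \right)} = 121$ ($x{\left(g \right)} = 11^{2} = 121$)
$S{\left(n,r \right)} = 74 + n$ ($S{\left(n,r \right)} = n + 74 = 74 + n$)
$x{\left(29 \right)} - S{\left(92,b{\left(-11 \right)} \right)} = 121 - \left(74 + 92\right) = 121 - 166 = -45$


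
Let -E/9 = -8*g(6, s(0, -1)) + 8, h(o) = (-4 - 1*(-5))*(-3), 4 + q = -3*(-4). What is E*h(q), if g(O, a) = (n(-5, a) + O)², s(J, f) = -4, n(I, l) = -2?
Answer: -3240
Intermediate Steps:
q = 8 (q = -4 - 3*(-4) = -4 + 12 = 8)
h(o) = -3 (h(o) = (-4 + 5)*(-3) = 1*(-3) = -3)
g(O, a) = (-2 + O)²
E = 1080 (E = -9*(-8*(-2 + 6)² + 8) = -9*(-8*4² + 8) = -9*(-8*16 + 8) = -9*(-128 + 8) = -9*(-120) = 1080)
E*h(q) = 1080*(-3) = -3240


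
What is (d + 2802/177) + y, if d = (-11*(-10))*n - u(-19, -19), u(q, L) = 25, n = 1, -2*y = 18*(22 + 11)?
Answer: -11574/59 ≈ -196.17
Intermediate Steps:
y = -297 (y = -9*(22 + 11) = -9*33 = -1/2*594 = -297)
d = 85 (d = -11*(-10)*1 - 1*25 = 110*1 - 25 = 110 - 25 = 85)
(d + 2802/177) + y = (85 + 2802/177) - 297 = (85 + 2802*(1/177)) - 297 = (85 + 934/59) - 297 = 5949/59 - 297 = -11574/59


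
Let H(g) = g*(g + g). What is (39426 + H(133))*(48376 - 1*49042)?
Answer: -49819464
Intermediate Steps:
H(g) = 2*g² (H(g) = g*(2*g) = 2*g²)
(39426 + H(133))*(48376 - 1*49042) = (39426 + 2*133²)*(48376 - 1*49042) = (39426 + 2*17689)*(48376 - 49042) = (39426 + 35378)*(-666) = 74804*(-666) = -49819464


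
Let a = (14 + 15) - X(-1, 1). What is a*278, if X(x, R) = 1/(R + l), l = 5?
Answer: 24047/3 ≈ 8015.7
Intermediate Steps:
X(x, R) = 1/(5 + R) (X(x, R) = 1/(R + 5) = 1/(5 + R))
a = 173/6 (a = (14 + 15) - 1/(5 + 1) = 29 - 1/6 = 29 - 1*⅙ = 29 - ⅙ = 173/6 ≈ 28.833)
a*278 = (173/6)*278 = 24047/3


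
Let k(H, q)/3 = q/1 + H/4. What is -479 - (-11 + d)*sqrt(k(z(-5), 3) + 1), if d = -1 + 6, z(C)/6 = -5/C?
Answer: -479 + 3*sqrt(58) ≈ -456.15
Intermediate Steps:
z(C) = -30/C (z(C) = 6*(-5/C) = -30/C)
k(H, q) = 3*q + 3*H/4 (k(H, q) = 3*(q/1 + H/4) = 3*(q*1 + H*(1/4)) = 3*(q + H/4) = 3*q + 3*H/4)
d = 5
-479 - (-11 + d)*sqrt(k(z(-5), 3) + 1) = -479 - (-11 + 5)*sqrt((3*3 + 3*(-30/(-5))/4) + 1) = -479 - (-6)*sqrt((9 + 3*(-30*(-1/5))/4) + 1) = -479 - (-6)*sqrt((9 + (3/4)*6) + 1) = -479 - (-6)*sqrt((9 + 9/2) + 1) = -479 - (-6)*sqrt(27/2 + 1) = -479 - (-6)*sqrt(29/2) = -479 - (-6)*sqrt(58)/2 = -479 - (-3)*sqrt(58) = -479 + 3*sqrt(58)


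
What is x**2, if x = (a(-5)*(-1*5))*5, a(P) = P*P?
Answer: 390625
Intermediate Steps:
a(P) = P**2
x = -625 (x = ((-5)**2*(-1*5))*5 = (25*(-5))*5 = -125*5 = -625)
x**2 = (-625)**2 = 390625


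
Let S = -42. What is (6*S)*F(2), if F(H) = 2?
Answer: -504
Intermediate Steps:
(6*S)*F(2) = (6*(-42))*2 = -252*2 = -504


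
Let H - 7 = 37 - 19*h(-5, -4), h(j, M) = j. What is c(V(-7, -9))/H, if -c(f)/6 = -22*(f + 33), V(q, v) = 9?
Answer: 5544/139 ≈ 39.885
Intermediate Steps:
c(f) = 4356 + 132*f (c(f) = -(-132)*(f + 33) = -(-132)*(33 + f) = -6*(-726 - 22*f) = 4356 + 132*f)
H = 139 (H = 7 + (37 - 19*(-5)) = 7 + (37 + 95) = 7 + 132 = 139)
c(V(-7, -9))/H = (4356 + 132*9)/139 = (4356 + 1188)*(1/139) = 5544*(1/139) = 5544/139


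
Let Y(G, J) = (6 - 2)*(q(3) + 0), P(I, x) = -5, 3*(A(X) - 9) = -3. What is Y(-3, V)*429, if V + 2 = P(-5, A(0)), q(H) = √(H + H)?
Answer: 1716*√6 ≈ 4203.3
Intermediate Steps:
A(X) = 8 (A(X) = 9 + (⅓)*(-3) = 9 - 1 = 8)
q(H) = √2*√H (q(H) = √(2*H) = √2*√H)
V = -7 (V = -2 - 5 = -7)
Y(G, J) = 4*√6 (Y(G, J) = (6 - 2)*(√2*√3 + 0) = 4*(√6 + 0) = 4*√6)
Y(-3, V)*429 = (4*√6)*429 = 1716*√6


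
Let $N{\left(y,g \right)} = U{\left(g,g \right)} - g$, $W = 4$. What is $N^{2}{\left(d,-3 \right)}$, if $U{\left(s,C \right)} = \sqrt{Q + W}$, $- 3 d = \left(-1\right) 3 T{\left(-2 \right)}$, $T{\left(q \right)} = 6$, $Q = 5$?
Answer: $36$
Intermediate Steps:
$d = 6$ ($d = - \frac{\left(-1\right) 3 \cdot 6}{3} = - \frac{\left(-3\right) 6}{3} = \left(- \frac{1}{3}\right) \left(-18\right) = 6$)
$U{\left(s,C \right)} = 3$ ($U{\left(s,C \right)} = \sqrt{5 + 4} = \sqrt{9} = 3$)
$N{\left(y,g \right)} = 3 - g$
$N^{2}{\left(d,-3 \right)} = \left(3 - -3\right)^{2} = \left(3 + 3\right)^{2} = 6^{2} = 36$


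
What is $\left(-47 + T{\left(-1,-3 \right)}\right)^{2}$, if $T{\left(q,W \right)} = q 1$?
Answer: $2304$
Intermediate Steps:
$T{\left(q,W \right)} = q$
$\left(-47 + T{\left(-1,-3 \right)}\right)^{2} = \left(-47 - 1\right)^{2} = \left(-48\right)^{2} = 2304$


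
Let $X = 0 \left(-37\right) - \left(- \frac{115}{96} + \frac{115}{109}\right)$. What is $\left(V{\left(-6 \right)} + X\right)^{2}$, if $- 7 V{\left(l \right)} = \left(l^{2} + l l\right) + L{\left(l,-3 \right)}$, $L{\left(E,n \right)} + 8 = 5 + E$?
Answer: $\frac{8589767761}{109495296} \approx 78.449$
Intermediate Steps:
$L{\left(E,n \right)} = -3 + E$ ($L{\left(E,n \right)} = -8 + \left(5 + E\right) = -3 + E$)
$V{\left(l \right)} = \frac{3}{7} - \frac{2 l^{2}}{7} - \frac{l}{7}$ ($V{\left(l \right)} = - \frac{\left(l^{2} + l l\right) + \left(-3 + l\right)}{7} = - \frac{\left(l^{2} + l^{2}\right) + \left(-3 + l\right)}{7} = - \frac{2 l^{2} + \left(-3 + l\right)}{7} = - \frac{-3 + l + 2 l^{2}}{7} = \frac{3}{7} - \frac{2 l^{2}}{7} - \frac{l}{7}$)
$X = \frac{1495}{10464}$ ($X = 0 - - \frac{1495}{10464} = 0 + \left(\frac{115}{96} - \frac{115}{109}\right) = 0 + \frac{1495}{10464} = \frac{1495}{10464} \approx 0.14287$)
$\left(V{\left(-6 \right)} + X\right)^{2} = \left(\left(\frac{3}{7} - \frac{2 \left(-6\right)^{2}}{7} - - \frac{6}{7}\right) + \frac{1495}{10464}\right)^{2} = \left(\left(\frac{3}{7} - \frac{72}{7} + \frac{6}{7}\right) + \frac{1495}{10464}\right)^{2} = \left(-9 + \frac{1495}{10464}\right)^{2} = \left(- \frac{92681}{10464}\right)^{2} = \frac{8589767761}{109495296}$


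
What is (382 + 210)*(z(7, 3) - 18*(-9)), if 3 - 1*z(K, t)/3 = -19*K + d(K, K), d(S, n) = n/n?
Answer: 335664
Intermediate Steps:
d(S, n) = 1
z(K, t) = 6 + 57*K (z(K, t) = 9 - 3*(-19*K + 1) = 9 - 3*(1 - 19*K) = 9 + (-3 + 57*K) = 6 + 57*K)
(382 + 210)*(z(7, 3) - 18*(-9)) = (382 + 210)*((6 + 57*7) - 18*(-9)) = 592*((6 + 399) + 162) = 592*(405 + 162) = 592*567 = 335664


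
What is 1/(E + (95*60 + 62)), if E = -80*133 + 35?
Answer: -1/4843 ≈ -0.00020648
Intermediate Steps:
E = -10605 (E = -10640 + 35 = -10605)
1/(E + (95*60 + 62)) = 1/(-10605 + (95*60 + 62)) = 1/(-10605 + (5700 + 62)) = 1/(-10605 + 5762) = 1/(-4843) = -1/4843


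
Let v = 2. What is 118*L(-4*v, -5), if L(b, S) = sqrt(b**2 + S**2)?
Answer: 118*sqrt(89) ≈ 1113.2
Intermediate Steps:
L(b, S) = sqrt(S**2 + b**2)
118*L(-4*v, -5) = 118*sqrt((-5)**2 + (-4*2)**2) = 118*sqrt(25 + (-8)**2) = 118*sqrt(25 + 64) = 118*sqrt(89)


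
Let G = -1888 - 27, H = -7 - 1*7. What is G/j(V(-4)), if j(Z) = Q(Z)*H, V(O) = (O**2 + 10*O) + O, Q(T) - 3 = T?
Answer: -383/70 ≈ -5.4714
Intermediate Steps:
Q(T) = 3 + T
H = -14 (H = -7 - 7 = -14)
V(O) = O**2 + 11*O
j(Z) = -42 - 14*Z (j(Z) = (3 + Z)*(-14) = -42 - 14*Z)
G = -1915
G/j(V(-4)) = -1915/(-42 - (-56)*(11 - 4)) = -1915/(-42 - (-56)*7) = -1915/(-42 - 14*(-28)) = -1915/(-42 + 392) = -1915/350 = -1915*1/350 = -383/70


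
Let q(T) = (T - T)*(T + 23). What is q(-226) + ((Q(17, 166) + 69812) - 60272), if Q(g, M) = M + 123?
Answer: 9829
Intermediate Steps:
q(T) = 0 (q(T) = 0*(23 + T) = 0)
Q(g, M) = 123 + M
q(-226) + ((Q(17, 166) + 69812) - 60272) = 0 + (((123 + 166) + 69812) - 60272) = 0 + ((289 + 69812) - 60272) = 0 + (70101 - 60272) = 0 + 9829 = 9829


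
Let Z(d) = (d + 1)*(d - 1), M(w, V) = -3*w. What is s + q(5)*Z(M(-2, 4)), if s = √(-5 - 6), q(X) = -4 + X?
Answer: 35 + I*√11 ≈ 35.0 + 3.3166*I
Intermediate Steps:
Z(d) = (1 + d)*(-1 + d)
s = I*√11 (s = √(-11) = I*√11 ≈ 3.3166*I)
s + q(5)*Z(M(-2, 4)) = I*√11 + (-4 + 5)*(-1 + (-3*(-2))²) = I*√11 + 1*(-1 + 6²) = I*√11 + 1*(-1 + 36) = I*√11 + 1*35 = I*√11 + 35 = 35 + I*√11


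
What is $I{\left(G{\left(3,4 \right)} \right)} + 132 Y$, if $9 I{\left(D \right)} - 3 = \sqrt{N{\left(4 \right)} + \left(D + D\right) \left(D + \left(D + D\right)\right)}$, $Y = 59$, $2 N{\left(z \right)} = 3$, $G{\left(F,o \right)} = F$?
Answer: $\frac{23365}{3} + \frac{\sqrt{222}}{18} \approx 7789.2$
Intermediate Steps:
$N{\left(z \right)} = \frac{3}{2}$ ($N{\left(z \right)} = \frac{1}{2} \cdot 3 = \frac{3}{2}$)
$I{\left(D \right)} = \frac{1}{3} + \frac{\sqrt{\frac{3}{2} + 6 D^{2}}}{9}$ ($I{\left(D \right)} = \frac{1}{3} + \frac{\sqrt{\frac{3}{2} + \left(D + D\right) \left(D + \left(D + D\right)\right)}}{9} = \frac{1}{3} + \frac{\sqrt{\frac{3}{2} + 2 D \left(D + 2 D\right)}}{9} = \frac{1}{3} + \frac{\sqrt{\frac{3}{2} + 2 D 3 D}}{9} = \frac{1}{3} + \frac{\sqrt{\frac{3}{2} + 6 D^{2}}}{9}$)
$I{\left(G{\left(3,4 \right)} \right)} + 132 Y = \left(\frac{1}{3} + \frac{\sqrt{6 + 24 \cdot 3^{2}}}{18}\right) + 132 \cdot 59 = \left(\frac{1}{3} + \frac{\sqrt{6 + 24 \cdot 9}}{18}\right) + 7788 = \left(\frac{1}{3} + \frac{\sqrt{6 + 216}}{18}\right) + 7788 = \left(\frac{1}{3} + \frac{\sqrt{222}}{18}\right) + 7788 = \frac{23365}{3} + \frac{\sqrt{222}}{18}$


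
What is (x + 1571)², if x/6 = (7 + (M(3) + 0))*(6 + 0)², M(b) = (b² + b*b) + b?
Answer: 58049161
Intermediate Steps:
M(b) = b + 2*b² (M(b) = (b² + b²) + b = 2*b² + b = b + 2*b²)
x = 6048 (x = 6*((7 + (3*(1 + 2*3) + 0))*(6 + 0)²) = 6*((7 + (3*(1 + 6) + 0))*6²) = 6*((7 + (3*7 + 0))*36) = 6*((7 + (21 + 0))*36) = 6*((7 + 21)*36) = 6*(28*36) = 6*1008 = 6048)
(x + 1571)² = (6048 + 1571)² = 7619² = 58049161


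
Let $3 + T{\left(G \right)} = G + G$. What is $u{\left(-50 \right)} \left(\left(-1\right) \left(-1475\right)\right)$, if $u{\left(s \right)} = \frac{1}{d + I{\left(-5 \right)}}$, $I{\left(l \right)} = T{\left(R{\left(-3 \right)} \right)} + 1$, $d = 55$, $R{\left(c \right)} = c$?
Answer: $\frac{1475}{47} \approx 31.383$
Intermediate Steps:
$T{\left(G \right)} = -3 + 2 G$ ($T{\left(G \right)} = -3 + \left(G + G\right) = -3 + 2 G$)
$I{\left(l \right)} = -8$ ($I{\left(l \right)} = \left(-3 + 2 \left(-3\right)\right) + 1 = \left(-3 - 6\right) + 1 = -9 + 1 = -8$)
$u{\left(s \right)} = \frac{1}{47}$ ($u{\left(s \right)} = \frac{1}{55 - 8} = \frac{1}{47}$)
$u{\left(-50 \right)} \left(\left(-1\right) \left(-1475\right)\right) = \frac{\left(-1\right) \left(-1475\right)}{47} = \frac{1}{47} \cdot 1475 = \frac{1475}{47}$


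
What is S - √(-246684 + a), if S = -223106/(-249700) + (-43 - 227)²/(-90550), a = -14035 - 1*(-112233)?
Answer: 19991183/226103350 - I*√148486 ≈ 0.088416 - 385.34*I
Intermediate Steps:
a = 98198 (a = -14035 + 112233 = 98198)
S = 19991183/226103350 (S = -223106*(-1/249700) + (-270)²*(-1/90550) = 111553/124850 + 72900*(-1/90550) = 111553/124850 - 1458/1811 = 19991183/226103350 ≈ 0.088416)
S - √(-246684 + a) = 19991183/226103350 - √(-246684 + 98198) = 19991183/226103350 - √(-148486) = 19991183/226103350 - I*√148486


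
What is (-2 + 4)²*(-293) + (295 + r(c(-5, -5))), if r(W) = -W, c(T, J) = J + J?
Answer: -867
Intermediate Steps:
c(T, J) = 2*J
(-2 + 4)²*(-293) + (295 + r(c(-5, -5))) = (-2 + 4)²*(-293) + (295 - 2*(-5)) = 2²*(-293) + (295 - 1*(-10)) = 4*(-293) + (295 + 10) = -1172 + 305 = -867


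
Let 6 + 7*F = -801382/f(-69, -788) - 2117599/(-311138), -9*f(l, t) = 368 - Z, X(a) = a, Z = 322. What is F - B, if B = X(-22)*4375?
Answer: 5943509767455/50093218 ≈ 1.1865e+5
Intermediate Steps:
f(l, t) = -46/9 (f(l, t) = -(368 - 1*322)/9 = -(368 - 322)/9 = -⅑*46 = -46/9)
F = 1122037534955/50093218 (F = -6/7 + (-801382/(-46/9) - 2117599/(-311138))/7 = -6/7 + (-801382*(-9/46) - 2117599*(-1/311138))/7 = -6/7 + (3606219/23 + 2117599/311138)/7 = -6/7 + (⅐)*(1122080471999/7156174) = -6/7 + 1122080471999/50093218 = 1122037534955/50093218 ≈ 22399.)
B = -96250 (B = -22*4375 = -96250)
F - B = 1122037534955/50093218 - 1*(-96250) = 1122037534955/50093218 + 96250 = 5943509767455/50093218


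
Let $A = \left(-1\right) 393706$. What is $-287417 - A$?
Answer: $106289$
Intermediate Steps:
$A = -393706$
$-287417 - A = -287417 - -393706 = -287417 + 393706 = 106289$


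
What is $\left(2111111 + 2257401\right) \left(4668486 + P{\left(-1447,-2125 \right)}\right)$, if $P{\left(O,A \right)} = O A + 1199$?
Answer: $33832203294720$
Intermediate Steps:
$P{\left(O,A \right)} = 1199 + A O$ ($P{\left(O,A \right)} = A O + 1199 = 1199 + A O$)
$\left(2111111 + 2257401\right) \left(4668486 + P{\left(-1447,-2125 \right)}\right) = \left(2111111 + 2257401\right) \left(4668486 + \left(1199 - -3074875\right)\right) = 4368512 \left(4668486 + \left(1199 + 3074875\right)\right) = 4368512 \left(4668486 + 3076074\right) = 4368512 \cdot 7744560 = 33832203294720$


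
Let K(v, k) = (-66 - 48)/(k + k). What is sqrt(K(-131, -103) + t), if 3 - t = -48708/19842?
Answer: 2*sqrt(174271581609)/340621 ≈ 2.4512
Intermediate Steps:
K(v, k) = -57/k (K(v, k) = -114*1/(2*k) = -57/k)
t = 18039/3307 (t = 3 - (-48708)/19842 = 3 - 1*(-8118/3307) = 3 + 8118/3307 = 18039/3307 ≈ 5.4548)
sqrt(K(-131, -103) + t) = sqrt(-57/(-103) + 18039/3307) = sqrt(-57*(-1/103) + 18039/3307) = sqrt(57/103 + 18039/3307) = sqrt(2046516/340621) = 2*sqrt(174271581609)/340621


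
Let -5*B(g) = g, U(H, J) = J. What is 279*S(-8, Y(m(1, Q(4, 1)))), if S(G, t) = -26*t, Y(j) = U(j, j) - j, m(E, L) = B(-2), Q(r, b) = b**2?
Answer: 0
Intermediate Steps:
B(g) = -g/5
m(E, L) = 2/5 (m(E, L) = -1/5*(-2) = 2/5)
Y(j) = 0 (Y(j) = j - j = 0)
279*S(-8, Y(m(1, Q(4, 1)))) = 279*(-26*0) = 279*0 = 0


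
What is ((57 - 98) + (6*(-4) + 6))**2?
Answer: 3481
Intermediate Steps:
((57 - 98) + (6*(-4) + 6))**2 = (-41 + (-24 + 6))**2 = (-41 - 18)**2 = (-59)**2 = 3481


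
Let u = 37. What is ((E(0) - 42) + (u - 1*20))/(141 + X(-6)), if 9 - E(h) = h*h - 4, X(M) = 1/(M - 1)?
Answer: -42/493 ≈ -0.085193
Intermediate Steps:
X(M) = 1/(-1 + M)
E(h) = 13 - h² (E(h) = 9 - (h*h - 4) = 9 - (h² - 4) = 9 - (-4 + h²) = 9 + (4 - h²) = 13 - h²)
((E(0) - 42) + (u - 1*20))/(141 + X(-6)) = (((13 - 1*0²) - 42) + (37 - 1*20))/(141 + 1/(-1 - 6)) = (((13 - 1*0) - 42) + (37 - 20))/(141 + 1/(-7)) = (((13 + 0) - 42) + 17)/(141 - ⅐) = ((13 - 42) + 17)/(986/7) = (-29 + 17)*(7/986) = -12*7/986 = -42/493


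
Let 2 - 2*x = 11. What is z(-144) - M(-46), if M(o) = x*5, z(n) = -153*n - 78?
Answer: 43953/2 ≈ 21977.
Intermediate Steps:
x = -9/2 (x = 1 - ½*11 = 1 - 11/2 = -9/2 ≈ -4.5000)
z(n) = -78 - 153*n
M(o) = -45/2 (M(o) = -9/2*5 = -45/2)
z(-144) - M(-46) = (-78 - 153*(-144)) - 1*(-45/2) = (-78 + 22032) + 45/2 = 21954 + 45/2 = 43953/2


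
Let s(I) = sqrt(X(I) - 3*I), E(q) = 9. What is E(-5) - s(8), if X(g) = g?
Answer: 9 - 4*I ≈ 9.0 - 4.0*I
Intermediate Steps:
s(I) = sqrt(2)*sqrt(-I) (s(I) = sqrt(I - 3*I) = sqrt(-2*I) = sqrt(2)*sqrt(-I))
E(-5) - s(8) = 9 - sqrt(2)*sqrt(-1*8) = 9 - sqrt(2)*sqrt(-8) = 9 - sqrt(2)*2*I*sqrt(2) = 9 - 4*I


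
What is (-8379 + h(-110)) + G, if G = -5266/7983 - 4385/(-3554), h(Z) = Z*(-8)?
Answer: -212742203327/28371582 ≈ -7498.4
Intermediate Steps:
h(Z) = -8*Z
G = 16290091/28371582 (G = -5266*1/7983 - 4385*(-1/3554) = -5266/7983 + 4385/3554 = 16290091/28371582 ≈ 0.57417)
(-8379 + h(-110)) + G = (-8379 - 8*(-110)) + 16290091/28371582 = (-8379 + 880) + 16290091/28371582 = -7499 + 16290091/28371582 = -212742203327/28371582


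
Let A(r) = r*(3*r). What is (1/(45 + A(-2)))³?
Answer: 1/185193 ≈ 5.3998e-6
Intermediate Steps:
A(r) = 3*r²
(1/(45 + A(-2)))³ = (1/(45 + 3*(-2)²))³ = (1/(45 + 3*4))³ = (1/(45 + 12))³ = (1/57)³ = 1/185193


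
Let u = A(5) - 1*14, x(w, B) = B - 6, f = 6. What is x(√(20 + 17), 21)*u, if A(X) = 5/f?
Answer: -395/2 ≈ -197.50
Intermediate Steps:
A(X) = ⅚ (A(X) = 5/6 = 5*(⅙) = ⅚)
x(w, B) = -6 + B
u = -79/6 (u = ⅚ - 1*14 = ⅚ - 14 = -79/6 ≈ -13.167)
x(√(20 + 17), 21)*u = (-6 + 21)*(-79/6) = 15*(-79/6) = -395/2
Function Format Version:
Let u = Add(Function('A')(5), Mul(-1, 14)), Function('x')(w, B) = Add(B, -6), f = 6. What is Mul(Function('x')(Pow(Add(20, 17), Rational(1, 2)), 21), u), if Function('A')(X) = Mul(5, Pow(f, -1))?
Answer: Rational(-395, 2) ≈ -197.50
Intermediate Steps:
Function('A')(X) = Rational(5, 6) (Function('A')(X) = Mul(5, Pow(6, -1)) = Mul(5, Rational(1, 6)) = Rational(5, 6))
Function('x')(w, B) = Add(-6, B)
u = Rational(-79, 6) (u = Add(Rational(5, 6), Mul(-1, 14)) = Add(Rational(5, 6), -14) = Rational(-79, 6) ≈ -13.167)
Mul(Function('x')(Pow(Add(20, 17), Rational(1, 2)), 21), u) = Mul(Add(-6, 21), Rational(-79, 6)) = Mul(15, Rational(-79, 6)) = Rational(-395, 2)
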